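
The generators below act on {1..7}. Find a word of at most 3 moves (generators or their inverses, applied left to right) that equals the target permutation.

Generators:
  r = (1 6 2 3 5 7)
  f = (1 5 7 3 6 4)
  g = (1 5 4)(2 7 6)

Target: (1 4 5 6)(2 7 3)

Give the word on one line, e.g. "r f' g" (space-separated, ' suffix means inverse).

f g

  after f: (1 5 7 3 6 4)
  after g: (1 4 5 6)(2 7 3)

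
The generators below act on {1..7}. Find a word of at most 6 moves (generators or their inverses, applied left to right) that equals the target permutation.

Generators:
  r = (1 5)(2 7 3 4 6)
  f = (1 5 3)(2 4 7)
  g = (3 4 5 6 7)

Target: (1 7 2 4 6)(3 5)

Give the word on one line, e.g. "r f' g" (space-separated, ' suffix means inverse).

g' r g g

  after g': (3 7 6 5 4)
  after r: (1 5 6)(2 7)
  after g: (1 6)(2 3 4 5 7)
  after g: (1 7 2 4 6)(3 5)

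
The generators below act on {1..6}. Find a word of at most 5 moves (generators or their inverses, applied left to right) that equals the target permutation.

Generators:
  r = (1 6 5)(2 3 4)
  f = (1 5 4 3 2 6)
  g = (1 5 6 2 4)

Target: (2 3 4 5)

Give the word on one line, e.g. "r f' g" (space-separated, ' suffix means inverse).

g' g' f r'

  after g': (1 4 2 6 5)
  after g': (1 2 5 4 6)
  after f: (1 6 5 3 2 4)
  after r': (2 3 4 5)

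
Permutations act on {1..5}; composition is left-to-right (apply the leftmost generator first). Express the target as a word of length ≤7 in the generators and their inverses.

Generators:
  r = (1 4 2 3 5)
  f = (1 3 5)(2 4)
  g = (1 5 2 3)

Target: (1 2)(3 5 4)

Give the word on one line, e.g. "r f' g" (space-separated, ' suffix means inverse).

  after r: (1 4 2 3 5)
  after g': (1 4 5 3)
  after f: (1 2 4)
  after g: (1 3)(2 4 5)
  after r': (1 2)(3 5 4)

r g' f g r'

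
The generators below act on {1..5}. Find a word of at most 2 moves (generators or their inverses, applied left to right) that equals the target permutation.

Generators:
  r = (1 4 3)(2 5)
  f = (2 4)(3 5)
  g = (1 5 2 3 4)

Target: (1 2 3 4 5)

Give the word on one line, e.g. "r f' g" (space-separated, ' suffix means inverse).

  after g': (1 4 3 2 5)
  after f: (1 2 3 4 5)

g' f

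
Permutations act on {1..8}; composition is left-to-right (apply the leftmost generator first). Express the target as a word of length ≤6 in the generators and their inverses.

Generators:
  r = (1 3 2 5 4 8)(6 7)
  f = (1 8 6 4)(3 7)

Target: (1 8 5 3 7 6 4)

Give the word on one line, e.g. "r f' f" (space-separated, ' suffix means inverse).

  after r: (1 3 2 5 4 8)(6 7)
  after f': (1 7 8 4)(2 5 6 3)
  after r': (1 6)(4 8 5 7)
  after f': (1 8 5 3 7 6 4)

r f' r' f'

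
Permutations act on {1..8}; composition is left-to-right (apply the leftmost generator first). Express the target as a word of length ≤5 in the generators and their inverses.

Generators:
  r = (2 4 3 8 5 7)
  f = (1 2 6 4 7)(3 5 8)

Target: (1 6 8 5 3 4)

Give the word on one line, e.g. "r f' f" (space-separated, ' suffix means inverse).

  after f: (1 2 6 4 7)(3 5 8)
  after r: (1 4 2 6 3 7)
  after f': (1 6 8 5 3 4)

f r f'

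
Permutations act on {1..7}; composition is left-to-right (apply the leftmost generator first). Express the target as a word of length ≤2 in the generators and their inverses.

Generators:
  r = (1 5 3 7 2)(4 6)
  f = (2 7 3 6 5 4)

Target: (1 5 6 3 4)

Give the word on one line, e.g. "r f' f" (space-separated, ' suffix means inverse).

  after f: (2 7 3 6 5 4)
  after r: (1 5 6 3 4)

f r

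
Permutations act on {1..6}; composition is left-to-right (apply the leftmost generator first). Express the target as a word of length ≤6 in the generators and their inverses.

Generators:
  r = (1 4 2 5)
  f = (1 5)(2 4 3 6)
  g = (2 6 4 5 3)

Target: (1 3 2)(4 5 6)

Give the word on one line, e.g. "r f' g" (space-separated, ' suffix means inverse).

  after r: (1 4 2 5)
  after r: (1 2)(4 5)
  after f': (1 6 3 4)(2 5)
  after f': (1 3 2)(4 5 6)

r r f' f'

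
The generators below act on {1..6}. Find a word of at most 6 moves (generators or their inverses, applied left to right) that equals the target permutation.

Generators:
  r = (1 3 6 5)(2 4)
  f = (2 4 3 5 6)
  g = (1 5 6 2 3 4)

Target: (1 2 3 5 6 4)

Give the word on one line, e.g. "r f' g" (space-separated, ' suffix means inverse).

  after f': (2 6 5 3 4)
  after r': (1 5)(2 3)
  after g: (1 6 2 4)
  after f: (1 2 3 5 6 4)

f' r' g f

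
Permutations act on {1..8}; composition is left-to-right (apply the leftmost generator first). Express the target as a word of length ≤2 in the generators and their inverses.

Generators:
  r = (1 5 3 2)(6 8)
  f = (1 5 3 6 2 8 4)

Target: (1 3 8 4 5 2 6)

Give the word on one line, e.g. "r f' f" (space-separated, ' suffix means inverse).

  after f: (1 5 3 6 2 8 4)
  after r: (1 3 8 4 5 2 6)

f r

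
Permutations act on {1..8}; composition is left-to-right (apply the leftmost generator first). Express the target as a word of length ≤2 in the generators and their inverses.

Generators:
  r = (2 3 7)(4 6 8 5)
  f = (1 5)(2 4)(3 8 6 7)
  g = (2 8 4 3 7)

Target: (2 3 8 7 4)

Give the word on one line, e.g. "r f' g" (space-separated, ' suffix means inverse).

g' g'

  after g': (2 7 3 4 8)
  after g': (2 3 8 7 4)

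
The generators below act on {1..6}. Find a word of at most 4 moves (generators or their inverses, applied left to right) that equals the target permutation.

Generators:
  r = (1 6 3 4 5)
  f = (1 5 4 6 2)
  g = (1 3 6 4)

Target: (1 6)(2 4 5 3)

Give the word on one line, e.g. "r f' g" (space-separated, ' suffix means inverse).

f r' f

  after f: (1 5 4 6 2)
  after r': (1 4)(2 5 3 6)
  after f: (1 6)(2 4 5 3)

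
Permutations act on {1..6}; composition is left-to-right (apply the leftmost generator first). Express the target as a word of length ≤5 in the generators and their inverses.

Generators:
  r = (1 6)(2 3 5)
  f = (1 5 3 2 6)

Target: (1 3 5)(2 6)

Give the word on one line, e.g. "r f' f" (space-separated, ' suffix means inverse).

  after r': (1 6)(2 5 3)
  after f': (1 2)
  after f': (1 3 5)(2 6)

r' f' f'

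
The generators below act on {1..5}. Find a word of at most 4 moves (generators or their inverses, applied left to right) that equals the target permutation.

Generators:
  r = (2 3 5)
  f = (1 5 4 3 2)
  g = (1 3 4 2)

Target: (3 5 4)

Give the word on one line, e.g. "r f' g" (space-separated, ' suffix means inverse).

g' r g' r'

  after g': (1 2 4 3)
  after r: (1 3)(2 4 5)
  after g': (2 3)(4 5)
  after r': (3 5 4)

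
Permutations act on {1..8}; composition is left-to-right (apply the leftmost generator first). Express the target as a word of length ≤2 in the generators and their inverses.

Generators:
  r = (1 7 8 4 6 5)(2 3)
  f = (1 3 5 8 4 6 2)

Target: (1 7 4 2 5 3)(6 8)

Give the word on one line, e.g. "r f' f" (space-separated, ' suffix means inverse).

r f

  after r: (1 7 8 4 6 5)(2 3)
  after f: (1 7 4 2 5 3)(6 8)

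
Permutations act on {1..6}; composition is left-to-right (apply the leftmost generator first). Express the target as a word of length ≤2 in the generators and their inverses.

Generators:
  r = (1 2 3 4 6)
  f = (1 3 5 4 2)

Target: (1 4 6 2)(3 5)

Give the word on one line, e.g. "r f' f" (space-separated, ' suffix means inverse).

r f'

  after r: (1 2 3 4 6)
  after f': (1 4 6 2)(3 5)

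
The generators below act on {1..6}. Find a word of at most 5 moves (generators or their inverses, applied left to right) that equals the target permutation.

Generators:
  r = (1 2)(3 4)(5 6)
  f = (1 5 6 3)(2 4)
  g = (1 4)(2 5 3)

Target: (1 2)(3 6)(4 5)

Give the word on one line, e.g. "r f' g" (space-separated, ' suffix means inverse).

f' r f

  after f': (1 3 6 5)(2 4)
  after r: (1 4)(2 3 5)
  after f: (1 2)(3 6)(4 5)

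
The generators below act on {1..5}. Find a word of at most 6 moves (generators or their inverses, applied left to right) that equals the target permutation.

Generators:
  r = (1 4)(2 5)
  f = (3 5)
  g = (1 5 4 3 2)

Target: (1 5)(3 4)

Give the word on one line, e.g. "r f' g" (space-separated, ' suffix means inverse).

f g' f r

  after f: (3 5)
  after g': (1 2 3)(4 5)
  after f: (1 2 5 4 3)
  after r: (1 5)(3 4)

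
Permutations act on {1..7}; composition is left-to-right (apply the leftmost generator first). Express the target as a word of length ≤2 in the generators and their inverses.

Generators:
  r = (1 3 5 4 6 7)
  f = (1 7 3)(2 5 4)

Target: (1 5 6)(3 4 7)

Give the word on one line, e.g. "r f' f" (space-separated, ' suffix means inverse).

r r

  after r: (1 3 5 4 6 7)
  after r: (1 5 6)(3 4 7)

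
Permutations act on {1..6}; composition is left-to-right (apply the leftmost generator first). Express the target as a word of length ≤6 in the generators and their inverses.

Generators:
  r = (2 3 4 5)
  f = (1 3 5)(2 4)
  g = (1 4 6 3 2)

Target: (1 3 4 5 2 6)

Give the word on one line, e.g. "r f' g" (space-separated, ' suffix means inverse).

f' g f f

  after f': (1 5 3)(2 4)
  after g: (1 5 2 6 3 4)
  after f: (2 6 5 4 3)
  after f: (1 3 4 5 2 6)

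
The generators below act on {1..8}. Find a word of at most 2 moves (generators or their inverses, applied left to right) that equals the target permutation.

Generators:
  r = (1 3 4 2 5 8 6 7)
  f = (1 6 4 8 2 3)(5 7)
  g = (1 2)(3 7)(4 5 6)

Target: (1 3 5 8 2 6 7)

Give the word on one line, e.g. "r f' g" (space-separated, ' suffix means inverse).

g' f

  after g': (1 2)(3 7)(4 6 5)
  after f: (1 3 5 8 2 6 7)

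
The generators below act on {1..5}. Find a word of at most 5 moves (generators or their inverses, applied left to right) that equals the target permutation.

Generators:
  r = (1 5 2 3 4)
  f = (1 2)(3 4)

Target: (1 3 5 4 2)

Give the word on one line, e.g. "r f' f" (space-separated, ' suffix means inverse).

r' f r f'

  after r': (1 4 3 2 5)
  after f: (1 3)(2 5)
  after r: (1 4)(3 5)
  after f': (1 3 5 4 2)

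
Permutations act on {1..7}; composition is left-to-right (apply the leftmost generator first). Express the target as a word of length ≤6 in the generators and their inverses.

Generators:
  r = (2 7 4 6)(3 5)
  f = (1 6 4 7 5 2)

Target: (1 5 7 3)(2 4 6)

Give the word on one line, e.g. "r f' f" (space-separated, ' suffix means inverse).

  after f: (1 6 4 7 5 2)
  after r': (1 4 2)(3 5 6 7)
  after f: (1 7 3 2 6 5 4)
  after f: (1 5 7 3)(2 4 6)

f r' f f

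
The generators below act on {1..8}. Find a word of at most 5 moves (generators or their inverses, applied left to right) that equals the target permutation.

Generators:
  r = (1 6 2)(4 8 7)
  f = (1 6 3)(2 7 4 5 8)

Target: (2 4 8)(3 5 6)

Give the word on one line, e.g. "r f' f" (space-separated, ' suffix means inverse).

f f r f' f'

  after f: (1 6 3)(2 7 4 5 8)
  after f: (1 3 6)(2 4 8 7 5)
  after r: (1 3 2 8 4 7 5)
  after f': (1 6)(2 5 3 8 7 4)
  after f': (2 4 8)(3 5 6)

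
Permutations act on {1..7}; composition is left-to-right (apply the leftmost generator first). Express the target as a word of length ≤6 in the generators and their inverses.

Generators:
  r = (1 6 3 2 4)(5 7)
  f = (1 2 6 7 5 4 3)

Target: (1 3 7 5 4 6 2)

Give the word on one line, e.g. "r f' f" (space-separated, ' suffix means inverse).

  after r: (1 6 3 2 4)(5 7)
  after r: (1 3 4 6 2)
  after r: (1 2 6 4 3)(5 7)
  after r: (1 4 2 3 6)
  after f: (1 3 7 5 4 6 2)

r r r r f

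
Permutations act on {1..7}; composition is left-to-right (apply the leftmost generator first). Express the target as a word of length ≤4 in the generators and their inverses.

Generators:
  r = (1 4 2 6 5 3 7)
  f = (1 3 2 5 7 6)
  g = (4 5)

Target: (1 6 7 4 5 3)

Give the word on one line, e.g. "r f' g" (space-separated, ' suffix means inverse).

  after f: (1 3 2 5 7 6)
  after r: (1 7 5)(2 3 6 4)
  after g': (1 7 4 2 3 6 5)
  after f: (1 6 7 4 5 3)

f r g' f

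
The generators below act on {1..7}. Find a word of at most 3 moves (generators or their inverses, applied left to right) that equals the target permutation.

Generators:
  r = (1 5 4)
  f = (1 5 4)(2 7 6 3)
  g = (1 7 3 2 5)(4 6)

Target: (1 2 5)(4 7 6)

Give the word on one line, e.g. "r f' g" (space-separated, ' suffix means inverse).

g r f'

  after g: (1 7 3 2 5)(4 6)
  after r: (1 7 3 2 4 6)
  after f': (1 2 5)(4 7 6)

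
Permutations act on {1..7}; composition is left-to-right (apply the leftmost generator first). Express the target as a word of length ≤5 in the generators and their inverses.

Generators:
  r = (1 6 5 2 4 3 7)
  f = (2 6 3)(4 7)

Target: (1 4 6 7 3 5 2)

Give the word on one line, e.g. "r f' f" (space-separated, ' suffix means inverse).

f r' f'

  after f: (2 6 3)(4 7)
  after r': (1 7 2)(3 5 6 4)
  after f': (1 4 6 7 3 5 2)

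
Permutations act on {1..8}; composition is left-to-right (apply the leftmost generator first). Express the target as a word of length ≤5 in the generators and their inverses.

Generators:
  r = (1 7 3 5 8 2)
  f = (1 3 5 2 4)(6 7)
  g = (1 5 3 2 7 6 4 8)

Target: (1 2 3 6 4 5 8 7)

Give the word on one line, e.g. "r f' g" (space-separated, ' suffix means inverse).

r f r' g' g'

  after r: (1 7 3 5 8 2)
  after f: (1 6 7 5 8 4)(2 3)
  after r': (1 6)(2 7 3 8 4)
  after g': (1 7 5)(3 4)(6 8)
  after g': (1 2 3 6 4 5 8 7)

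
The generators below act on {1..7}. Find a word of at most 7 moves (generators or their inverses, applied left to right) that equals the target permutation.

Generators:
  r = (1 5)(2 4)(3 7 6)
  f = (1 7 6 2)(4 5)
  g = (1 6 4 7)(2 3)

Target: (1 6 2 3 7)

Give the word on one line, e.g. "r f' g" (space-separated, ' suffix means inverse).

  after r: (1 5)(2 4)(3 7 6)
  after g: (1 5 6 2 7 4 3)
  after f': (1 4 3 2)(5 7)
  after g: (1 7 5)(2 6 4)
  after r: (1 6 2 3 7)

r g f' g r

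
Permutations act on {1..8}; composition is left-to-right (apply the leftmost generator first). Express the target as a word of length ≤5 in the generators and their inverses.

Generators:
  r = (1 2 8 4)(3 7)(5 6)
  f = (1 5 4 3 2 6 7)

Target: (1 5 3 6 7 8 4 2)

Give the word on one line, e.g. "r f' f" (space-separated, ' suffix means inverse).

f' f' r

  after f': (1 7 6 2 3 4 5)
  after f': (1 6 3 5 7 2 4)
  after r: (1 5 3 6 7 8 4 2)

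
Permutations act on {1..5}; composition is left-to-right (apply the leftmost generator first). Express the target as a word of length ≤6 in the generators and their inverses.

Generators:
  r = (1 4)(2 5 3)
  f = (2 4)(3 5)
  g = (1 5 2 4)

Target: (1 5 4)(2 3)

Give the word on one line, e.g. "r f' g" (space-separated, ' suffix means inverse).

  after r': (1 4)(2 3 5)
  after f': (1 2 5 4)
  after r': (1 3 5)
  after r': (1 5 4)(2 3)

r' f' r' r'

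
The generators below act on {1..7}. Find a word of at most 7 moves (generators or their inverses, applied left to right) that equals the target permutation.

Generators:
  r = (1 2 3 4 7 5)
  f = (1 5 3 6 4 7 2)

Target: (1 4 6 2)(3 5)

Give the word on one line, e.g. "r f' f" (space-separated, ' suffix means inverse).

  after f: (1 5 3 6 4 7 2)
  after r: (3 6 7)(4 5)
  after f: (1 5 7 6 2)(3 4)
  after f: (1 3 7 4 6)(2 5)
  after r: (1 4 6 2)(3 5)

f r f f r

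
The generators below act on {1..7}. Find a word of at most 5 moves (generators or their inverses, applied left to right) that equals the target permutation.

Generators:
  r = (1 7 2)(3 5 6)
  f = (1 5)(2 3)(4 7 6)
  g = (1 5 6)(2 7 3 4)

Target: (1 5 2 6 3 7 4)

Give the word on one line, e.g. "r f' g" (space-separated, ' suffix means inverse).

  after g: (1 5 6)(2 7 3 4)
  after g: (1 6 5)(2 3)(4 7)
  after r': (1 5 2 6 3 7 4)

g g r'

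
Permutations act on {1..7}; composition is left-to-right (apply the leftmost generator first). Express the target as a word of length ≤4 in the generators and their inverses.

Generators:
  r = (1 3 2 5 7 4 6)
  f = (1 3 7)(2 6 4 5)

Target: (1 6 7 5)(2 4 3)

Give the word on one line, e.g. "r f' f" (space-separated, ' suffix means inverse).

f' r r

  after f': (1 7 3)(2 5 4 6)
  after r: (1 4)(2 7)(5 6)
  after r: (1 6 7 5)(2 4 3)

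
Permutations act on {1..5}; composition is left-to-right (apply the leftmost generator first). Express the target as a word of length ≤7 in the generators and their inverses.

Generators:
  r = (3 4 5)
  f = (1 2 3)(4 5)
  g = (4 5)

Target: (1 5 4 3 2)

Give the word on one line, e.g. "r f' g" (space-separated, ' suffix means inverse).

g f f r g

  after g: (4 5)
  after f: (1 2 3)
  after f: (1 3 2)(4 5)
  after r: (1 4 3 2)
  after g: (1 5 4 3 2)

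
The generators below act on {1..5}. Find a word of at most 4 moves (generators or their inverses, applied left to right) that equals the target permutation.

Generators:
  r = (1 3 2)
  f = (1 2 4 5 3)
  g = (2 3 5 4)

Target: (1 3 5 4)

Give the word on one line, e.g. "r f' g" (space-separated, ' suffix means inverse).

  after f': (1 3 5 4 2)
  after g: (1 5 2)(3 4)
  after f: (1 3 5 4)

f' g f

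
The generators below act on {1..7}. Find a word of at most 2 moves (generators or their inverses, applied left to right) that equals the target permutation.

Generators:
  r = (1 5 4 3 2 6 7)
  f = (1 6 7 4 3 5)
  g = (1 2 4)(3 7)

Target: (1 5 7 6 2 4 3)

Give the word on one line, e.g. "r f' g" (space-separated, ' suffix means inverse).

f' g

  after f': (1 5 3 4 7 6)
  after g: (1 5 7 6 2 4 3)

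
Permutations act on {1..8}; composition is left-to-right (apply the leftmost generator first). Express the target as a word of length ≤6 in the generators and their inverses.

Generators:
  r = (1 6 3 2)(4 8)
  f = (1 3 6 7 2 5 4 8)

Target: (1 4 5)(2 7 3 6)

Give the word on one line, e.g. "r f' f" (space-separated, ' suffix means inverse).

f' r' r' r'

  after f': (1 8 4 5 2 7 6 3)
  after r': (1 4 5 3 2 7)
  after r': (1 8 4 5 6)(2 7)
  after r': (1 4 5)(2 7 3 6)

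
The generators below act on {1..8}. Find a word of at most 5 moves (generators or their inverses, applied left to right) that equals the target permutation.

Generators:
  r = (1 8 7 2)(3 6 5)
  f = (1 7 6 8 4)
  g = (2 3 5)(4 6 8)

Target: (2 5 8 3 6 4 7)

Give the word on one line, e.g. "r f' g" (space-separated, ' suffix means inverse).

  after f: (1 7 6 8 4)
  after g: (1 7 8 6 4)(2 3 5)
  after r: (1 2 6 4 8 5)
  after r: (2 5 8 3 6 4 7)

f g r r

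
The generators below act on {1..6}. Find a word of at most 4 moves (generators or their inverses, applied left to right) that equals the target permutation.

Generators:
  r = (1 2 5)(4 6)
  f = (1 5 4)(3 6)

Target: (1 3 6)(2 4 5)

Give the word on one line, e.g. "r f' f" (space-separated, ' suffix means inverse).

  after f: (1 5 4)(3 6)
  after f: (1 4 5)
  after r: (1 6 4)(2 5)
  after f: (1 3 6)(2 4 5)

f f r f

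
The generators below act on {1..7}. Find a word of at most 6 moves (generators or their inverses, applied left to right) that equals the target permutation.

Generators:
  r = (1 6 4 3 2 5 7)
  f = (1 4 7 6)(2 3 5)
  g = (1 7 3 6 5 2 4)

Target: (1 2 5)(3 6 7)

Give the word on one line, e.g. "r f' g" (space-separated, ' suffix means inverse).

  after g: (1 7 3 6 5 2 4)
  after f: (1 6 2 7 5 3)
  after g: (1 5 6 4)(2 3 7)
  after f: (1 2 5)(3 6 7)

g f g f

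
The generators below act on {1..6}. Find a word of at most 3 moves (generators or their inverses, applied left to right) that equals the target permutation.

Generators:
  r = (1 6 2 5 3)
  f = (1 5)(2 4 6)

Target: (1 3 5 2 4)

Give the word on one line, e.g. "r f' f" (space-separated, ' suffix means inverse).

  after f': (1 5)(2 6 4)
  after r: (1 3)(4 5 6)
  after f: (1 3 5 2 4)

f' r f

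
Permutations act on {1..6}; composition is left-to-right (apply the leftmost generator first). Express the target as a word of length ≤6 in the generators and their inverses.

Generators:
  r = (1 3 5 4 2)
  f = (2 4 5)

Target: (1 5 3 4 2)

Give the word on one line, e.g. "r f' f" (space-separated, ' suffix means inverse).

f' f' r r

  after f': (2 5 4)
  after f': (2 4 5)
  after r: (1 3 5)
  after r: (1 5 3 4 2)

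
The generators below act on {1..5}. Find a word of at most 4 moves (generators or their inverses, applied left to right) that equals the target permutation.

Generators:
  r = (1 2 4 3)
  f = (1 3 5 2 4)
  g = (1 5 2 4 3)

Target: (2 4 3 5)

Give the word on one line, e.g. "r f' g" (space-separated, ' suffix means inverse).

g g r'

  after g: (1 5 2 4 3)
  after g: (1 2 3 5 4)
  after r': (2 4 3 5)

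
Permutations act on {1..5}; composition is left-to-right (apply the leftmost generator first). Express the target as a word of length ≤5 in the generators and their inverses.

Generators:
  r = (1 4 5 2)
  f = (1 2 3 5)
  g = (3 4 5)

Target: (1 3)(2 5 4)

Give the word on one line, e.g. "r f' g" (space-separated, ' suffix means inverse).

  after f': (1 5 3 2)
  after r': (1 4)(3 5)
  after g': (1 3 4)
  after r': (1 3)(2 5 4)

f' r' g' r'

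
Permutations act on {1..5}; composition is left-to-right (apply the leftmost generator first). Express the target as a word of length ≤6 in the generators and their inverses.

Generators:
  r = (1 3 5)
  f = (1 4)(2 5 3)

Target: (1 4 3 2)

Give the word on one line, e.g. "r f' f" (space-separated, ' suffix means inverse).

f r r r r

  after f: (1 4)(2 5 3)
  after r: (1 4 3 2)
  after r: (1 4 5)(2 3)
  after r: (1 4)(2 5 3)
  after r: (1 4 3 2)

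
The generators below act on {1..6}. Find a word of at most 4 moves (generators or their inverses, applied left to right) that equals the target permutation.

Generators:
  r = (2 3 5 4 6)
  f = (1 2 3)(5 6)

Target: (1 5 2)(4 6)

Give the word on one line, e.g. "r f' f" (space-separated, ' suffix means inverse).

f' r

  after f': (1 3 2)(5 6)
  after r: (1 5 2)(4 6)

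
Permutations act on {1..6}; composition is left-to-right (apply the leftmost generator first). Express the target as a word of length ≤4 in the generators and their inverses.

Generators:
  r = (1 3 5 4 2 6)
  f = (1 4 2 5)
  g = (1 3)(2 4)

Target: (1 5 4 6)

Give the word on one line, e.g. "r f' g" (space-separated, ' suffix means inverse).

  after f': (1 5 2 4)
  after r': (1 3)(2 5 4 6)
  after g': (2 5)(4 6)
  after f': (1 5 4 6)

f' r' g' f'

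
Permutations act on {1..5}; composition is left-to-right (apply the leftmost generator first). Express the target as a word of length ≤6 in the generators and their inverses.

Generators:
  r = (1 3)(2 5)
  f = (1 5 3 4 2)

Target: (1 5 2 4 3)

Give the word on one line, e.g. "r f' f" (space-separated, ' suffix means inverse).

r f f r'

  after r: (1 3)(2 5)
  after f: (1 4 2 3 5)
  after f: (1 2 4)
  after r': (1 5 2 4 3)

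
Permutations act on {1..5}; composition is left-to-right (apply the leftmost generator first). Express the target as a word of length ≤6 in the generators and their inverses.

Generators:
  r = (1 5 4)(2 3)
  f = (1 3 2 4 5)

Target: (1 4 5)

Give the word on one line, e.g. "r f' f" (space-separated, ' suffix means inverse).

r f' r' f'

  after r: (1 5 4)(2 3)
  after f': (1 4 5 2)
  after r': (1 5 3 2 4)
  after f': (1 4 5)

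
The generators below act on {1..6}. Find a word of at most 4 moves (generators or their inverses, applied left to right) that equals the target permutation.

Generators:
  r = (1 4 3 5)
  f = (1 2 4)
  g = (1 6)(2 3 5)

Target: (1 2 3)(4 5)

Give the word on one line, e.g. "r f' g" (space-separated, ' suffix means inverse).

r g' g' f'

  after r: (1 4 3 5)
  after g': (1 4 2 5 6)
  after g': (1 4 5)(2 3)
  after f': (1 2 3)(4 5)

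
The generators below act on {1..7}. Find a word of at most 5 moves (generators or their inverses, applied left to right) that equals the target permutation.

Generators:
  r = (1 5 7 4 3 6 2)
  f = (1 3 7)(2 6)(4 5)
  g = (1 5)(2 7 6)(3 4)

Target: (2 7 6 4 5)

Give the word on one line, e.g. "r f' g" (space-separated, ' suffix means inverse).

  after f': (1 7 3)(2 6)(4 5)
  after r: (1 4 7 6)(3 5)
  after f: (1 5 7 2 6 3 4)
  after g': (2 7 6 4 5)

f' r f g'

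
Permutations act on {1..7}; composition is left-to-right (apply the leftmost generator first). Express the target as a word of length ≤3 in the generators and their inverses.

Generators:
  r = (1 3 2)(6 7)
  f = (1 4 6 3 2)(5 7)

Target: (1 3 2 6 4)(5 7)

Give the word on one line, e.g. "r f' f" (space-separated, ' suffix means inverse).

  after r: (1 3 2)(6 7)
  after r: (1 2 3)
  after f': (1 3 2 6 4)(5 7)

r r f'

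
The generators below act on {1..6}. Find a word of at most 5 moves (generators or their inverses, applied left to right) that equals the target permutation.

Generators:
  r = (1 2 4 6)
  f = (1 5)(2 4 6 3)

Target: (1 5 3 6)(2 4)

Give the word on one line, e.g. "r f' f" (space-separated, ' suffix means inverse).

  after f': (1 5)(2 3 6 4)
  after r': (1 5 6 2 3 4)
  after r': (1 5 4 6)(2 3)
  after f': (2 6 5)
  after f': (1 5 3 6)(2 4)

f' r' r' f' f'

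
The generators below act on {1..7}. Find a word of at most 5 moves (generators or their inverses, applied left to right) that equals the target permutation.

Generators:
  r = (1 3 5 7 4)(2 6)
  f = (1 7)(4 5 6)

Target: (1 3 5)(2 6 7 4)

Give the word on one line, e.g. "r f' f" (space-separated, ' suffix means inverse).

  after f: (1 7)(4 5 6)
  after f: (4 6 5)
  after r: (1 3 5)(2 6 7 4)

f f r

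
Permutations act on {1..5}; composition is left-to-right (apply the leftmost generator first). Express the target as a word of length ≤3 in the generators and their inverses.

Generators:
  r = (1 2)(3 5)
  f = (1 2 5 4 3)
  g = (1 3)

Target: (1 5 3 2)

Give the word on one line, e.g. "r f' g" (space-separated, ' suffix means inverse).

  after g': (1 3)
  after r: (1 5 3 2)

g' r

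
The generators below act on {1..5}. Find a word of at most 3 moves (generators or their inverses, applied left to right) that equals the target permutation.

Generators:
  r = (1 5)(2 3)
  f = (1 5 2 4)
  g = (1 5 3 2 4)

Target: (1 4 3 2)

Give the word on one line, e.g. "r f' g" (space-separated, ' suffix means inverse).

  after f': (1 4 2 5)
  after r: (1 4 3 2)

f' r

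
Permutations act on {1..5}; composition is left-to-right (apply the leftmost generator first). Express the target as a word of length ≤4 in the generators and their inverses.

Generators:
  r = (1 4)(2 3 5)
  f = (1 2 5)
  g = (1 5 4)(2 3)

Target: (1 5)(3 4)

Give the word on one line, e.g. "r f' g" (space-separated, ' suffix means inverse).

g f g

  after g: (1 5 4)(2 3)
  after f: (2 3 5 4)
  after g: (1 5)(3 4)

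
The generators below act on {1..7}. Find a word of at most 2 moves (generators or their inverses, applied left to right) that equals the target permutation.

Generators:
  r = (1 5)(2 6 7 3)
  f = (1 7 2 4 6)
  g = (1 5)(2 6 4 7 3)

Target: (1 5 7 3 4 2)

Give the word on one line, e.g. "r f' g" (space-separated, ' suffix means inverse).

g f

  after g: (1 5)(2 6 4 7 3)
  after f: (1 5 7 3 4 2)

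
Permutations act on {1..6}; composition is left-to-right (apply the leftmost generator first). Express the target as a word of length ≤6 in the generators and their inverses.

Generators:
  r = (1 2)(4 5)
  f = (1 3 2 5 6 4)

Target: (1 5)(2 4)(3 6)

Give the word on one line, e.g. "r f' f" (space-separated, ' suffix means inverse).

f' f' r f r'

  after f': (1 4 6 5 2 3)
  after f': (1 6 2)(3 4 5)
  after r: (1 6)(3 5)
  after f: (1 4)(2 5)(3 6)
  after r': (1 5)(2 4)(3 6)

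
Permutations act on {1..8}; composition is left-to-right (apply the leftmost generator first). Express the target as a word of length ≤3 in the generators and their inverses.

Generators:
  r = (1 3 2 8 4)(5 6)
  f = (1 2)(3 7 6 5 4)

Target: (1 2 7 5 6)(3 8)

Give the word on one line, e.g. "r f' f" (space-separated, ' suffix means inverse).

r' f r

  after r': (1 4 8 2 3)(5 6)
  after f: (1 3 2 7 6 4 8)
  after r: (1 2 7 5 6)(3 8)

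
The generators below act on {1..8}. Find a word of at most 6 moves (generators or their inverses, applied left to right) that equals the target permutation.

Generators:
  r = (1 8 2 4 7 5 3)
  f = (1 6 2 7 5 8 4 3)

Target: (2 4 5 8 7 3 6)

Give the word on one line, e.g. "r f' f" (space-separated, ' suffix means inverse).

f r r f'

  after f: (1 6 2 7 5 8 4 3)
  after r: (1 6 4)(2 5)(3 8 7)
  after r: (1 6 7)(2 3)(4 8 5)
  after f': (2 4 5 8 7 3 6)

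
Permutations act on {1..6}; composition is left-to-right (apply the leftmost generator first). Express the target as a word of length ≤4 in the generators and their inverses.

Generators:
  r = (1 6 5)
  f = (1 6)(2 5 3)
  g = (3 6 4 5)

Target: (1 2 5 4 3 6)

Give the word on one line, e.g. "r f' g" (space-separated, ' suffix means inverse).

  after r': (1 5 6)
  after g: (1 3 6)(4 5)
  after f': (1 5 4 2 3)
  after f': (1 2 5 4 3 6)

r' g f' f'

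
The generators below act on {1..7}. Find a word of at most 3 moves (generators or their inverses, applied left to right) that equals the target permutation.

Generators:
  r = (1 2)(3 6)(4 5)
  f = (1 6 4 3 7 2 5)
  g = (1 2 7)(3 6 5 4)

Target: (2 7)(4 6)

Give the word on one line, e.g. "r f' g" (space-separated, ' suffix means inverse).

g r

  after g: (1 2 7)(3 6 5 4)
  after r: (2 7)(4 6)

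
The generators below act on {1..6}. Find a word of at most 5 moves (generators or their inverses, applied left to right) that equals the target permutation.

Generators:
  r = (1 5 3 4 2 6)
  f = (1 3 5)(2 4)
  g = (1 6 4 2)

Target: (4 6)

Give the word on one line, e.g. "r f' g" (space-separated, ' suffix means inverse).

  after g: (1 6 4 2)
  after f': (1 6 2 5 3)
  after f': (1 6 4 2 3 5)
  after f': (1 6 2)
  after g': (4 6)

g f' f' f' g'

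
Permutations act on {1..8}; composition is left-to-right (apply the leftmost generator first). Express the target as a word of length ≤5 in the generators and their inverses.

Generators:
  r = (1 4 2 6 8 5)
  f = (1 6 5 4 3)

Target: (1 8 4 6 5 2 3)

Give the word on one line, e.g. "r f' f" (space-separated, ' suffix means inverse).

  after r: (1 4 2 6 8 5)
  after f': (1 5 3 4 2)(6 8)
  after f': (1 6 8)(2 3 5 4)
  after r: (1 8 4 6 5 2 3)

r f' f' r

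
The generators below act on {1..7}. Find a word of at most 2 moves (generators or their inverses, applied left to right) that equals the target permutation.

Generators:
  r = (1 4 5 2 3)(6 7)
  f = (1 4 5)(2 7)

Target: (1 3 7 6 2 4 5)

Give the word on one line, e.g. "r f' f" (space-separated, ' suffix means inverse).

  after r': (1 3 2 5 4)(6 7)
  after f': (1 3 7 6 2 4 5)

r' f'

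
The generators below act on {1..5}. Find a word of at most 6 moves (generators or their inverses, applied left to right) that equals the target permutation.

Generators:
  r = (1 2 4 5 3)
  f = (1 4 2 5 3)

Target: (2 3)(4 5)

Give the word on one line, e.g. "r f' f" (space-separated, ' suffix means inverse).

f r' f f f

  after f: (1 4 2 5 3)
  after r': (1 2 4)
  after f: (1 5 3)
  after f: (1 3 4 2 5)
  after f: (2 3)(4 5)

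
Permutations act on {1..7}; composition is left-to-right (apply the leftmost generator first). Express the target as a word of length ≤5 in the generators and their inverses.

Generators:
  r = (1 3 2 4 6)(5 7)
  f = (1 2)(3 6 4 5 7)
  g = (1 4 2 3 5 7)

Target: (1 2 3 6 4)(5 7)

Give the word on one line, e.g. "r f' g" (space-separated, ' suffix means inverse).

f' r' r' g r'

  after f': (1 2)(3 7 5 4 6)
  after r': (1 3 5 2 6)
  after r': (2 4)(3 7 5)
  after g: (1 4 3)
  after r': (1 2 3 6 4)(5 7)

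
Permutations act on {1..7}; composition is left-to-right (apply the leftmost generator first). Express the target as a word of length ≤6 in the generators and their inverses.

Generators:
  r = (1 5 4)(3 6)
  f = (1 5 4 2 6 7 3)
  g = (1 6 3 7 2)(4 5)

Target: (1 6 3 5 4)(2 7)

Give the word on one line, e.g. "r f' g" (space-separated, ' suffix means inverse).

r g' f r' f

  after r: (1 5 4)(3 6)
  after g': (1 4 2 7 3)
  after f: (1 2 3 5 4 6 7)
  after r': (1 2 6 7 4 3)
  after f: (1 6 3 5 4)(2 7)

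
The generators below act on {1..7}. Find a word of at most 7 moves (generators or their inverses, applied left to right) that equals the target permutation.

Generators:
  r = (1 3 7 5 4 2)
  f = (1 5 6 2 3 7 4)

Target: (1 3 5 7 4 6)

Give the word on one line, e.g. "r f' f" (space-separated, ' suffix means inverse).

r' r' f r' f

  after r': (1 2 4 5 7 3)
  after r': (1 4 7)(2 5 3)
  after f: (2 6)(5 7)
  after r': (1 2 6 4 5 3)
  after f: (1 3 5 7 4 6)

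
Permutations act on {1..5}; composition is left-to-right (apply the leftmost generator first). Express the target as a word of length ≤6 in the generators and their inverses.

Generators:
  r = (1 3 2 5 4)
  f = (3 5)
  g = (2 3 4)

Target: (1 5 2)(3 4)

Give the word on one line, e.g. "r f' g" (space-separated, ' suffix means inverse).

  after g': (2 4 3)
  after r: (1 3 5 4 2)
  after f': (1 5 4 2)
  after g: (1 5 2)(3 4)

g' r f' g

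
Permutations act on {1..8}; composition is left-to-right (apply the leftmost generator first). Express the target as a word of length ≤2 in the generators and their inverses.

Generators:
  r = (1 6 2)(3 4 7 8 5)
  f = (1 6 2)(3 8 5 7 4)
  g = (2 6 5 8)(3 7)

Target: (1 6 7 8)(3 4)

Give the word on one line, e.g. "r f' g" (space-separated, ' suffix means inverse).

  after g: (2 6 5 8)(3 7)
  after f: (1 6 7 8)(3 4)

g f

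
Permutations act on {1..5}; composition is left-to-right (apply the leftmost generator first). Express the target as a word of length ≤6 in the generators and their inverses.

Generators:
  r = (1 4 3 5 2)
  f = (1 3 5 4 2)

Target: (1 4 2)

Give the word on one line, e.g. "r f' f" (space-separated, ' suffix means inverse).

r' r' r' f f

  after r': (1 2 5 3 4)
  after r': (1 5 4 2 3)
  after r': (1 3 2 4 5)
  after f: (1 5 3)
  after f: (1 4 2)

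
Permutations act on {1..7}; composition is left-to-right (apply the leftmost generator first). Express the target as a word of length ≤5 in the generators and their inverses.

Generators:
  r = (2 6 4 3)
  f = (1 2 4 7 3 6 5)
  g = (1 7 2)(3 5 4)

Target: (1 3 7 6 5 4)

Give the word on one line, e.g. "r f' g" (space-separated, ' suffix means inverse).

  after g': (1 2 7)(3 4 5)
  after f: (1 4)(2 3 7)(5 6)
  after r: (1 3 7 6 5 4)

g' f r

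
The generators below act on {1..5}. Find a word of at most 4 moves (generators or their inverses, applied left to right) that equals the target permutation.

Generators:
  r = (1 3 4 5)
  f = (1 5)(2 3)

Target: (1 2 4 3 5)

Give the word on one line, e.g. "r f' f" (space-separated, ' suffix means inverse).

  after r': (1 5 4 3)
  after f: (2 3 5 4)
  after r: (1 3)(2 4)
  after f: (1 2 4 3 5)

r' f r f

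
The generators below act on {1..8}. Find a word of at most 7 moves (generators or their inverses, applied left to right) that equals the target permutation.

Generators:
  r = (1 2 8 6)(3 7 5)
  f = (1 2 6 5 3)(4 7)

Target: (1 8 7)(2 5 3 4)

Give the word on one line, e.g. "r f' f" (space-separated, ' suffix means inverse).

r f r' f f

  after r: (1 2 8 6)(3 7 5)
  after f: (1 6 2 8 5)(3 4 7)
  after r': (1 8 7 5 6)(3 4)
  after f: (1 8 4)(2 6)(3 7)
  after f: (1 8 7)(2 5 3 4)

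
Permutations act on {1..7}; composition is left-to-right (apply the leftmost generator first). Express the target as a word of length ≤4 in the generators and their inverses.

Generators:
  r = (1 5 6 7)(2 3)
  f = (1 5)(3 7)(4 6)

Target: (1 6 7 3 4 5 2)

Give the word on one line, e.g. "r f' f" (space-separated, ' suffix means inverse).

f' r' f' r

  after f': (1 5)(3 7)(4 6)
  after r': (2 3 6 4 5 7)
  after f': (1 5 3 4)(2 7)
  after r: (1 6 7 3 4 5 2)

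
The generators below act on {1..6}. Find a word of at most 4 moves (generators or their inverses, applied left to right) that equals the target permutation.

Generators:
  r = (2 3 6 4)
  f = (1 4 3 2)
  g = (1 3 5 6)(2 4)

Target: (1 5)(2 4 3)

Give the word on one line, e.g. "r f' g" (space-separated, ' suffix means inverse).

r' g' g'

  after r': (2 4 6 3)
  after g': (1 6)(3 4 5)
  after g': (1 5)(2 4 3)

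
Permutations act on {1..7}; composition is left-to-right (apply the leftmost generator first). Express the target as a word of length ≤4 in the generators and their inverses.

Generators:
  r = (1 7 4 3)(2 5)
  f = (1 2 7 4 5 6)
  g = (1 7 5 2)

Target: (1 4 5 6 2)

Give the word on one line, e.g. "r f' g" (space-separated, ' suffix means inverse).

  after g': (1 2 5 7)
  after g': (1 5)(2 7)
  after f': (1 4 7)(5 6)
  after g: (1 4 5 6 2)

g' g' f' g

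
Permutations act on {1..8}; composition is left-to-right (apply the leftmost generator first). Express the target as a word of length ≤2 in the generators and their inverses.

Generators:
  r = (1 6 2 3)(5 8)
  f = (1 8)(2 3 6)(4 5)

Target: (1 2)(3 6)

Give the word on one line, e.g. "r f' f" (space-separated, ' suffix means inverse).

r' r'

  after r': (1 3 2 6)(5 8)
  after r': (1 2)(3 6)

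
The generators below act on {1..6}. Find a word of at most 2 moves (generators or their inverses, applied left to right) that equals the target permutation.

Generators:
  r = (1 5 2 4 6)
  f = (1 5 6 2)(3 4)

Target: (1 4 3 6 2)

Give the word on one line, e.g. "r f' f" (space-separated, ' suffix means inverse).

  after f': (1 2 6 5)(3 4)
  after r: (1 4 3 6 2)

f' r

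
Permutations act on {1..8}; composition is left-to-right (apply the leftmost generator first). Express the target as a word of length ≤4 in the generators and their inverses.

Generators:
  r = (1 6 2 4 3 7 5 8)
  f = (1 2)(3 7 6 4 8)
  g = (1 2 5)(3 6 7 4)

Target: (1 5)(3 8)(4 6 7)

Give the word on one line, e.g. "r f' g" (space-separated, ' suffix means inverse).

g' f

  after g': (1 5 2)(3 4 7 6)
  after f: (1 5)(3 8)(4 6 7)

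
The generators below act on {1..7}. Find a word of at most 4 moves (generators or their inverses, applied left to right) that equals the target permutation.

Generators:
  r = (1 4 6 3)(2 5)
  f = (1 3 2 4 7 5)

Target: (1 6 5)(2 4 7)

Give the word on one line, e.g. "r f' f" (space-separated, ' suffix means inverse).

f' r' f' r'

  after f': (1 5 7 4 2 3)
  after r': (1 2 6 4 5 7)
  after f': (1 3)(2 6)(4 7 5)
  after r': (1 6 5)(2 4 7)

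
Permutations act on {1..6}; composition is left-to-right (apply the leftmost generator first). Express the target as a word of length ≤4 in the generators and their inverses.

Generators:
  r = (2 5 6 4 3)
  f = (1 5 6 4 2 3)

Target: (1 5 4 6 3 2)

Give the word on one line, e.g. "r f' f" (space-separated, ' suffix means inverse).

  after r: (2 5 6 4 3)
  after f': (1 3 4 2)
  after r: (1 2)(4 5 6)
  after r: (1 5 4 6 3 2)

r f' r r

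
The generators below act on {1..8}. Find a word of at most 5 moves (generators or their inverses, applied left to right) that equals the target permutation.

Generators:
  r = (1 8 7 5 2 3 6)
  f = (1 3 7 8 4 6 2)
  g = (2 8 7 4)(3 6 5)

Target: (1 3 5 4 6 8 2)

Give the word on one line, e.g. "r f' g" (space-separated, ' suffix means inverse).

g r' g'

  after g: (2 8 7 4)(3 6 5)
  after r': (1 6 7 4 5 2)
  after g': (1 3 5 4 6 8 2)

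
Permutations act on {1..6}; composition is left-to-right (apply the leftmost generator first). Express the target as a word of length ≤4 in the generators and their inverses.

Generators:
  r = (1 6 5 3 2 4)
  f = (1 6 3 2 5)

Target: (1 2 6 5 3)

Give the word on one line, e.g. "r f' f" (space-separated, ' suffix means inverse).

f' f'

  after f': (1 5 2 3 6)
  after f': (1 2 6 5 3)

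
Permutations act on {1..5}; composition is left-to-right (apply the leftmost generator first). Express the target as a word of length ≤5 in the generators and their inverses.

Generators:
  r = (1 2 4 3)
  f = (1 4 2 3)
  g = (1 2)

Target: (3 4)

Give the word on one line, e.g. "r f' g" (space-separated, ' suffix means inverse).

  after f: (1 4 2 3)
  after g': (1 4)(2 3)
  after f': (3 4)

f g' f'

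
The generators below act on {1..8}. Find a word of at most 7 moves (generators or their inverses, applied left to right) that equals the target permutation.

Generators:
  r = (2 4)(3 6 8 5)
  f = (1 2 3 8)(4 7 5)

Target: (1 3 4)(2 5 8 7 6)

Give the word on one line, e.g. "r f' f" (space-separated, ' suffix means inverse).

r f r r f

  after r: (2 4)(3 6 8 5)
  after f: (1 2 7 5 8 4 3 6)
  after r: (1 4 6)(2 7 3 8)
  after r: (1 2 7 6)(3 5)(4 8)
  after f: (1 3 4)(2 5 8 7 6)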